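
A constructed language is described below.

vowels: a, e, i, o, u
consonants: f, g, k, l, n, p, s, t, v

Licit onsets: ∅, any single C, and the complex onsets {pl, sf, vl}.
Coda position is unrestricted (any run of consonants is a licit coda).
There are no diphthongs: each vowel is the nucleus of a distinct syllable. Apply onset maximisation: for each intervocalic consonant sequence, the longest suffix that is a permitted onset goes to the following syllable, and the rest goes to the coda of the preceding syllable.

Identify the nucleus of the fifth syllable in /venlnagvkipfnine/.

The vowels are e, a, i, i, e — 5 nuclei, so 5 syllables.
The fifth nucleus (vowel 5 from the left) is /e/.

e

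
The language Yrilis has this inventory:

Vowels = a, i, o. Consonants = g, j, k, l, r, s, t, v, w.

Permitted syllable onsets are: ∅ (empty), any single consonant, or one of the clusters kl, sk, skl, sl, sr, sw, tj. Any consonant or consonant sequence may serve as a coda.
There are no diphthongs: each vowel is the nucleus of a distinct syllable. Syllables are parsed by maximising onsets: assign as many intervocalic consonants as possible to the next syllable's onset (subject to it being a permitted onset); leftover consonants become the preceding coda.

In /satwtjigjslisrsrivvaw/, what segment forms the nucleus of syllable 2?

Vowels present: a, i, i, i, a; each is a nucleus, giving 5 syllables.
The second nucleus (vowel 2 from the left) is /i/.

i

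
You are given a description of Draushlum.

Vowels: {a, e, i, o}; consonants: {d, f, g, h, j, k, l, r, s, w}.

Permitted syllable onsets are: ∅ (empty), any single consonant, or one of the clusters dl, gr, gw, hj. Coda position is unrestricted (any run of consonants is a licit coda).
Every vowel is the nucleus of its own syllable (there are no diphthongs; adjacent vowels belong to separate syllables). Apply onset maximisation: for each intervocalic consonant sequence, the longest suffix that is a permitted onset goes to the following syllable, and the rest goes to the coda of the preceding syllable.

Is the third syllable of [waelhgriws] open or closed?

Vowels present: a, e, i; each is a nucleus, giving 3 syllables.
/a…e/ gap (V1→V2): hiatus — the boundary sits between the two vowels.
/e…i/ gap (V2→V3): /lhgr/ splits as /lh/ + /gr/ (/gr/ is the longest suffix that is a licit onset).
Result: wa.elh.griws.
Syllable 3 is /griws/ with coda /ws/, so it is closed.

closed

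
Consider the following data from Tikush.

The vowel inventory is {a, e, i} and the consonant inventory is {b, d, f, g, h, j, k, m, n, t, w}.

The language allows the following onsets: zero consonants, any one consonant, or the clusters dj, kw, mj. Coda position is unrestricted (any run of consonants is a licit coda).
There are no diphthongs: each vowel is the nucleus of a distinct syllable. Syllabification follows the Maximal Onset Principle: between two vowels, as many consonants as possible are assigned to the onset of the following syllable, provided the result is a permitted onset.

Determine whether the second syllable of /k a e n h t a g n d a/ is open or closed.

Nuclei (vowels): a, e, a, a → 4 syllables.
V1 /a/ – V2 /e/: nothing intervenes; syllable break is V.V.
V2 /e/ – V3 /a/: /nht/ splits as /nh/ + /t/ (/t/ is the longest suffix that is a licit onset).
V3 /a/ – V4 /a/: /gnd/; trying suffixes from longest down, /d/ is the first permitted one, so coda /gn/ | onset /d/.
So the parse is ka.enh.tagn.da.
Syllable 2 is /enh/ with coda /nh/, so it is closed.

closed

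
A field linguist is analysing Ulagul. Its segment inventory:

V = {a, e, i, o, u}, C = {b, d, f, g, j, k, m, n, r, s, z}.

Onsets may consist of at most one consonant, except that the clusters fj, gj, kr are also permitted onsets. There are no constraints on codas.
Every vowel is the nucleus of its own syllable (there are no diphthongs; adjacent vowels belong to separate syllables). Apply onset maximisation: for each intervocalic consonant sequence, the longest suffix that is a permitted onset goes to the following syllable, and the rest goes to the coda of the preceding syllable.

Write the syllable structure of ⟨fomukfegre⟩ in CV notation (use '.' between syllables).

Nuclei (vowels): o, u, e, e → 4 syllables.
/o…u/ gap (V1→V2): /m/ → onset of the next syllable (single consonants are always licit onsets).
/u…e/ gap (V2→V3): /kf/ splits as /k/ + /f/ (/f/ is the longest suffix that is a licit onset).
/e…e/ gap (V3→V4): /gr/ splits as /g/ + /r/ (/r/ is the longest suffix that is a licit onset).
Syllabification: fo.muk.feg.re.
Mapping each syllable to C/V: /fo/ → CV, /muk/ → CVC, /feg/ → CVC, /re/ → CV.

CV.CVC.CVC.CV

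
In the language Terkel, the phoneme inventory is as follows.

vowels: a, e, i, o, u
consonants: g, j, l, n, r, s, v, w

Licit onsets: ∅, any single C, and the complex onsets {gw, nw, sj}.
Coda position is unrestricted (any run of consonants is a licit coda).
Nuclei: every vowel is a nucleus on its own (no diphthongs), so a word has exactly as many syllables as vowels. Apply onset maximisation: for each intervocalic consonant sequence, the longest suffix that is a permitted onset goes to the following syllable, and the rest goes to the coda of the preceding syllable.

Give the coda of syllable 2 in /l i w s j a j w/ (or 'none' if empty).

jw

Nuclei (vowels): i, a → 2 syllables.
V1 /i/ – V2 /a/: /wsj/ splits as /w/ + /sj/ (/sj/ is the longest suffix that is a licit onset).
Result: liw.sjajw.
Syllable 2 is /sjajw/: onset /sj/, nucleus /a/, coda /jw/.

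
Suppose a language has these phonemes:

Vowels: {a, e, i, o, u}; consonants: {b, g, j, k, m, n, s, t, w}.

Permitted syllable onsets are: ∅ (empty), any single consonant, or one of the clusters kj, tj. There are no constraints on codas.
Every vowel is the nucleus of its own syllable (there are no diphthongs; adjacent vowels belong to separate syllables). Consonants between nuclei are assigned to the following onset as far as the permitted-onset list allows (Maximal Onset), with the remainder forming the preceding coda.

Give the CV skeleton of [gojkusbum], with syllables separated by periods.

CVC.CVC.CVC

Nuclei (vowels): o, u, u → 3 syllables.
Between /o/ (V1) and /u/ (V2): cluster /jk/ — the longest permitted-onset suffix is /k/; onset = /k/, preceding coda = /j/.
Between /u/ (V2) and /u/ (V3): /sb/ — longest licit onset from the right is /b/, leaving /s/ as coda.
Putting it together: goj.kus.bum.
Mapping each syllable to C/V: /goj/ → CVC, /kus/ → CVC, /bum/ → CVC.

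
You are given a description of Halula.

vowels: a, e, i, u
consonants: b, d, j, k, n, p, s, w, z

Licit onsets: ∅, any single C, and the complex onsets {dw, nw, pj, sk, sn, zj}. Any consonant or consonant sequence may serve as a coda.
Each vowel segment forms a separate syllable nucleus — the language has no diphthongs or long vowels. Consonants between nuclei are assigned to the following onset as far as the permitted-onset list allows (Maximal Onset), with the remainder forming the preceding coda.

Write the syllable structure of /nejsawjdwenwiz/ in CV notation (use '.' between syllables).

CVC.CVCC.CCV.CCVC

Nuclei (vowels): e, a, e, i → 4 syllables.
/e…a/ gap (V1→V2): /js/; trying suffixes from longest down, /s/ is the first permitted one, so coda /j/ | onset /s/.
/a…e/ gap (V2→V3): /wjdw/ — longest licit onset from the right is /dw/, leaving /wj/ as coda.
/e…i/ gap (V3→V4): cluster /nw/ — /nw/ is itself a permitted onset, so the whole cluster goes right; preceding coda = ∅.
Putting it together: nej.sawj.dwe.nwiz.
Mapping each syllable to C/V: /nej/ → CVC, /sawj/ → CVCC, /dwe/ → CCV, /nwiz/ → CCVC.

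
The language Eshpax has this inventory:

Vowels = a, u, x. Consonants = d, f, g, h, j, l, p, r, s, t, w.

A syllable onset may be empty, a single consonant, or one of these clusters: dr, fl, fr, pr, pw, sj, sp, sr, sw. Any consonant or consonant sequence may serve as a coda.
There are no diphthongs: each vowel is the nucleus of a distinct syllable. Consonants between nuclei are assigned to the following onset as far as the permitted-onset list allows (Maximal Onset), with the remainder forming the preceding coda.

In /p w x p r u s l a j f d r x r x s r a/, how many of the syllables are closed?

2

The vowels are x, u, a, x, x, a — 6 nuclei, so 6 syllables.
/x…u/ gap (V1→V2): /pr/ is a licit onset in full, so it all attaches to the next syllable.
/u…a/ gap (V2→V3): /sl/ splits as /s/ + /l/ (/l/ is the longest suffix that is a licit onset).
/a…x/ gap (V3→V4): cluster /jfdr/ — the longest permitted-onset suffix is /dr/; onset = /dr/, preceding coda = /jf/.
/x…x/ gap (V4→V5): just /r/ — single C goes to the following onset.
/x…a/ gap (V5→V6): /sr/ — entire cluster is a permitted onset → onset /sr/, coda ∅.
Syllabification: pwx.prus.lajf.drx.rx.sra.
Classifying each syllable: /pwx/ (open), /prus/ (closed), /lajf/ (closed), /drx/ (open), /rx/ (open), /sra/ (open).
Closed syllables: 2.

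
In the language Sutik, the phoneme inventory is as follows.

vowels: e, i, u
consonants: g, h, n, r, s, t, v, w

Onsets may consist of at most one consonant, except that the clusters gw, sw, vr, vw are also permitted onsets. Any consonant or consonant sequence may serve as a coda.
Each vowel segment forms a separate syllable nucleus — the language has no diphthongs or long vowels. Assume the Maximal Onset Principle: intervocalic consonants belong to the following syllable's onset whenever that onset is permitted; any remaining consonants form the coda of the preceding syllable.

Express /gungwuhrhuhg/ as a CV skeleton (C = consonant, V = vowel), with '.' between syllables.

CVC.CCVCC.CVCC

The vowels are u, u, u — 3 nuclei, so 3 syllables.
σ1/σ2 boundary: /ngw/ splits as /n/ + /gw/ (/gw/ is the longest suffix that is a licit onset).
σ2/σ3 boundary: /hrh/ — longest licit onset from the right is /h/, leaving /hr/ as coda.
So the parse is gun.gwuhr.huhg.
Mapping each syllable to C/V: /gun/ → CVC, /gwuhr/ → CCVCC, /huhg/ → CVCC.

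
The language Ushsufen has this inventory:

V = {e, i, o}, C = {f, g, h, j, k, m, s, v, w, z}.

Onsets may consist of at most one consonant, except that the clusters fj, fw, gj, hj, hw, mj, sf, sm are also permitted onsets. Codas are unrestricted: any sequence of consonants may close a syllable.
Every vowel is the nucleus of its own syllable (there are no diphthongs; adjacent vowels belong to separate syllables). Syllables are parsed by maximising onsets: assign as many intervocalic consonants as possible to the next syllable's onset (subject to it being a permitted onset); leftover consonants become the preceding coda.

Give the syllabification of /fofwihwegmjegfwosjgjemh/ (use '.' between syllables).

Vowels present: o, i, e, e, o, e; each is a nucleus, giving 6 syllables.
Between /o/ (V1) and /i/ (V2): cluster /fw/ — /fw/ is itself a permitted onset, so the whole cluster goes right; preceding coda = ∅.
Between /i/ (V2) and /e/ (V3): /hw/ is a licit onset in full, so it all attaches to the next syllable.
Between /e/ (V3) and /e/ (V4): /gmj/ splits as /g/ + /mj/ (/mj/ is the longest suffix that is a licit onset).
Between /e/ (V4) and /o/ (V5): /gfw/ — longest licit onset from the right is /fw/, leaving /g/ as coda.
Between /o/ (V5) and /e/ (V6): /sjgj/ splits as /sj/ + /gj/ (/gj/ is the longest suffix that is a licit onset).

fo.fwi.hweg.mjeg.fwosj.gjemh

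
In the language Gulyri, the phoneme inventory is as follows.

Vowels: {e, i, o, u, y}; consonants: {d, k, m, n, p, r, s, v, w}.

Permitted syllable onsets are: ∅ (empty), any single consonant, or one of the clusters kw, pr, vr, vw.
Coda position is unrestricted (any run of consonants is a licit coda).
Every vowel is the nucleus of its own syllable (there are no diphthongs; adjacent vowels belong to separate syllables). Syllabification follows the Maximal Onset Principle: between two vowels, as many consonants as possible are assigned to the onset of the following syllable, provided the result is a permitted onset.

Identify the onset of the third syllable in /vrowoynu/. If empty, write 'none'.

none

Nuclei (vowels): o, o, y, u → 4 syllables.
V1 /o/ – V2 /o/: /w/ is a single consonant, so it becomes the next onset.
V2 /o/ – V3 /y/: nothing intervenes; syllable break is V.V.
V3 /y/ – V4 /u/: just /n/ — single C goes to the following onset.
Syllabification: vro.wo.y.nu.
Syllable 3 is /y/: onset ∅, nucleus /y/, coda ∅.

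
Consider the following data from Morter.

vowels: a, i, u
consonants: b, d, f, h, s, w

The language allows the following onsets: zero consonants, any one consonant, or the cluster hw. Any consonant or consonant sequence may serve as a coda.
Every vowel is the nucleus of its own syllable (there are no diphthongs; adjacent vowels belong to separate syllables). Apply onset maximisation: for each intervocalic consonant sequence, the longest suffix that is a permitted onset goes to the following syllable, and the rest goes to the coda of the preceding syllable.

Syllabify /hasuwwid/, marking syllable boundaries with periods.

Vowels present: a, u, i; each is a nucleus, giving 3 syllables.
/a…u/ gap (V1→V2): /s/ → onset of the next syllable (single consonants are always licit onsets).
/u…i/ gap (V2→V3): /ww/ — longest licit onset from the right is /w/, leaving /w/ as coda.

ha.suw.wid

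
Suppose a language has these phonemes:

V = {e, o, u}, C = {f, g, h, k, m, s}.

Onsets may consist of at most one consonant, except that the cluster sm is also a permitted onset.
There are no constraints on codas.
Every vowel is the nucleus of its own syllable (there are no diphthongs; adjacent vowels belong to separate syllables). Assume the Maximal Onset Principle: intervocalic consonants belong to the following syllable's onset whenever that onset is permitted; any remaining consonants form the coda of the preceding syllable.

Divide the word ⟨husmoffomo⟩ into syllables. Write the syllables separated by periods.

Nuclei (vowels): u, o, o, o → 4 syllables.
V1 /u/ – V2 /o/: /sm/ — entire cluster is a permitted onset → onset /sm/, coda ∅.
V2 /o/ – V3 /o/: /ff/ — longest licit onset from the right is /f/, leaving /f/ as coda.
V3 /o/ – V4 /o/: just /m/ — single C goes to the following onset.

hu.smof.fo.mo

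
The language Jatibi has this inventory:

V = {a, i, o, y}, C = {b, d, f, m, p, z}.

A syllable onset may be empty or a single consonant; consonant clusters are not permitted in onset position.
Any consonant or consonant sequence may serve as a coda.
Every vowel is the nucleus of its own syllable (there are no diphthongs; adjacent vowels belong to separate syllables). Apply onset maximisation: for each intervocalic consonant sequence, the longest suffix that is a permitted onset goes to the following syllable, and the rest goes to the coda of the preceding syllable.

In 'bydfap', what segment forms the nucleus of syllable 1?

y

Vowels present: y, a; each is a nucleus, giving 2 syllables.
The first nucleus (vowel 1 from the left) is /y/.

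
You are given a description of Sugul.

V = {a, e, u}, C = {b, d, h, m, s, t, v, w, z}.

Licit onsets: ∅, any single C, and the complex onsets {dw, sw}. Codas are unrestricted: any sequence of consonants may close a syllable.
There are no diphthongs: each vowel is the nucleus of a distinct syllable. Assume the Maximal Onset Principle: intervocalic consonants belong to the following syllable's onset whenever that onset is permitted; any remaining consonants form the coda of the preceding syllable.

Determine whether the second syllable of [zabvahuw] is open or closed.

Nuclei (vowels): a, a, u → 3 syllables.
V1 /a/ – V2 /a/: /bv/ — longest licit onset from the right is /v/, leaving /b/ as coda.
V2 /a/ – V3 /u/: just /h/ — single C goes to the following onset.
Putting it together: zab.va.huw.
Syllable 2 is /va/; it ends in its nucleus with no coda, so it is open.

open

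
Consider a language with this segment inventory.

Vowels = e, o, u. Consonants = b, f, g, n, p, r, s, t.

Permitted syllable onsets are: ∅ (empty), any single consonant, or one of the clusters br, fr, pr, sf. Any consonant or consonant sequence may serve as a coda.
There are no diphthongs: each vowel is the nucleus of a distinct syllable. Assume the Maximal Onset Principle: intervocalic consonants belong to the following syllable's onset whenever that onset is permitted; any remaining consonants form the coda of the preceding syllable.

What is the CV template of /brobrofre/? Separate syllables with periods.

The vowels are o, o, e — 3 nuclei, so 3 syllables.
V1 /o/ – V2 /o/: /br/ — entire cluster is a permitted onset → onset /br/, coda ∅.
V2 /o/ – V3 /e/: /fr/ is a licit onset in full, so it all attaches to the next syllable.
So the parse is bro.bro.fre.
Mapping each syllable to C/V: /bro/ → CCV, /bro/ → CCV, /fre/ → CCV.

CCV.CCV.CCV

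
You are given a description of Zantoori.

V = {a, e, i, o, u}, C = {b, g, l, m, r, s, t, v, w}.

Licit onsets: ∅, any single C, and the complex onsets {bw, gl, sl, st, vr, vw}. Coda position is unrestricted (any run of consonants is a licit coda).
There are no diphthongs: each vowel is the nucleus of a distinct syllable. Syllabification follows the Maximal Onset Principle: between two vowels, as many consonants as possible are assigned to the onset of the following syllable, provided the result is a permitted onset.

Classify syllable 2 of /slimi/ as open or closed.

Vowels present: i, i; each is a nucleus, giving 2 syllables.
/i…i/ gap (V1→V2): just /m/ — single C goes to the following onset.
Result: sli.mi.
Syllable 2 is /mi/; it ends in its nucleus with no coda, so it is open.

open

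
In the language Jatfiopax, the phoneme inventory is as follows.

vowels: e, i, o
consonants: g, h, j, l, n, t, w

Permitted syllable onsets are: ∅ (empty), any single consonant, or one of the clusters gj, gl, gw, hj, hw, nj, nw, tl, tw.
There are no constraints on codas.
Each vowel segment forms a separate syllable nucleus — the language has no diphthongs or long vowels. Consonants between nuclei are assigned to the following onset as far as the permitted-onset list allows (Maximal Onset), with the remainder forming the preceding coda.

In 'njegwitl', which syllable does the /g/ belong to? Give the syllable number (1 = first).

Nuclei (vowels): e, i → 2 syllables.
V1 /e/ – V2 /i/: cluster /gw/ — /gw/ is itself a permitted onset, so the whole cluster goes right; preceding coda = ∅.
Putting it together: nje.gwitl.
The /g/ is in the onset of syllable 2 (/gwitl/).

2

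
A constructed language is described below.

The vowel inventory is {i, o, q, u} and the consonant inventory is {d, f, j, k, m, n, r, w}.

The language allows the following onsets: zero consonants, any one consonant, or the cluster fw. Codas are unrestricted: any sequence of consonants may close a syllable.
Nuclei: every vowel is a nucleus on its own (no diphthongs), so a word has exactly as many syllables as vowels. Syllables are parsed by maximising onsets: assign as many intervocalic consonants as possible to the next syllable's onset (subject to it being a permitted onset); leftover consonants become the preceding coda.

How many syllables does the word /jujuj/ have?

Nuclei (vowels): u, u → 2 syllables.

2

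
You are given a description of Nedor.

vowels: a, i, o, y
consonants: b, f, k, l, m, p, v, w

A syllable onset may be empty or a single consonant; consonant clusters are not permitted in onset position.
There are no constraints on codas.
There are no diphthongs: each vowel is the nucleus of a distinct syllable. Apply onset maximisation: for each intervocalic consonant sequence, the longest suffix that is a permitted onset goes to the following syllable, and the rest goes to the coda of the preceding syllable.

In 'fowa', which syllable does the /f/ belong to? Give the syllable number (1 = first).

1

The vowels are o, a — 2 nuclei, so 2 syllables.
σ1/σ2 boundary: /w/ → onset of the next syllable (single consonants are always licit onsets).
Putting it together: fo.wa.
The /f/ is in the onset of syllable 1 (/fo/).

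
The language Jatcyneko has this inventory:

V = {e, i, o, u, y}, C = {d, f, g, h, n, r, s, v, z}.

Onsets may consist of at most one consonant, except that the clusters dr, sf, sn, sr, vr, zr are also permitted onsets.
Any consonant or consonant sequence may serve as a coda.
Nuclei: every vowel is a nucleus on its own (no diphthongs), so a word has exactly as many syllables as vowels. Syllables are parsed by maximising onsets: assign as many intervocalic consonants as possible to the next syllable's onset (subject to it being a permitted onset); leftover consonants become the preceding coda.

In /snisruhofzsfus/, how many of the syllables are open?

Nuclei (vowels): i, u, o, u → 4 syllables.
σ1/σ2 boundary: /sr/ is a licit onset in full, so it all attaches to the next syllable.
σ2/σ3 boundary: /h/ is a single consonant, so it becomes the next onset.
σ3/σ4 boundary: /fzsf/ splits as /fz/ + /sf/ (/sf/ is the longest suffix that is a licit onset).
Syllabification: sni.sru.hofz.sfus.
Classifying each syllable: /sni/ (open), /sru/ (open), /hofz/ (closed), /sfus/ (closed).
Open syllables: 2.

2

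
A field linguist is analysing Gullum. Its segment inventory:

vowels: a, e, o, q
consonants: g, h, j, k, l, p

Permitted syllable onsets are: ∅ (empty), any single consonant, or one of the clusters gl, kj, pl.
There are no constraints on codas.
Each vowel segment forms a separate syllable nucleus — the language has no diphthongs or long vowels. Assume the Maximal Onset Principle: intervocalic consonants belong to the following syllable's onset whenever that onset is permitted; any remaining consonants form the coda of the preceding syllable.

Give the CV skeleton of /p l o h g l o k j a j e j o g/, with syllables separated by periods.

Vowels present: o, o, a, e, o; each is a nucleus, giving 5 syllables.
/o…o/ gap (V1→V2): /hgl/ — longest licit onset from the right is /gl/, leaving /h/ as coda.
/o…a/ gap (V2→V3): /kj/ is a licit onset in full, so it all attaches to the next syllable.
/a…e/ gap (V3→V4): /j/ is a single consonant, so it becomes the next onset.
/e…o/ gap (V4→V5): /j/ is a single consonant, so it becomes the next onset.
So the parse is ploh.glo.kja.je.jog.
Mapping each syllable to C/V: /ploh/ → CCVC, /glo/ → CCV, /kja/ → CCV, /je/ → CV, /jog/ → CVC.

CCVC.CCV.CCV.CV.CVC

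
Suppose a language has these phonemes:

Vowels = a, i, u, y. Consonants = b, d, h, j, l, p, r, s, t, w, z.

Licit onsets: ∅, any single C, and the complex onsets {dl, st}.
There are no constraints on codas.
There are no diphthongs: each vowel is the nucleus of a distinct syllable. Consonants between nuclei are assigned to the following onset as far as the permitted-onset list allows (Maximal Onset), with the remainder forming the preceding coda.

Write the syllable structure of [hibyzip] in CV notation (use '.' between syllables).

CV.CV.CVC

Vowels present: i, y, i; each is a nucleus, giving 3 syllables.
/i…y/ gap (V1→V2): /b/ is a single consonant, so it becomes the next onset.
/y…i/ gap (V2→V3): /z/ is a single consonant, so it becomes the next onset.
Putting it together: hi.by.zip.
Mapping each syllable to C/V: /hi/ → CV, /by/ → CV, /zip/ → CVC.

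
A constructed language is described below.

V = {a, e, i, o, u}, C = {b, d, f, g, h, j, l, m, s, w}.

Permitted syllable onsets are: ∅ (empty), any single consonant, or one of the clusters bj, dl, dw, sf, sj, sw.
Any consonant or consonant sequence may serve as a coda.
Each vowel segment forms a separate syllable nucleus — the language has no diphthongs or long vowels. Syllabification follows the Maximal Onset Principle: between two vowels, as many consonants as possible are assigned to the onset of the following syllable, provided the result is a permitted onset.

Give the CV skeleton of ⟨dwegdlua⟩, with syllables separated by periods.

The vowels are e, u, a — 3 nuclei, so 3 syllables.
Between /e/ (V1) and /u/ (V2): /gdl/ — longest licit onset from the right is /dl/, leaving /g/ as coda.
Between /u/ (V2) and /a/ (V3): nothing intervenes; syllable break is V.V.
So the parse is dweg.dlu.a.
Mapping each syllable to C/V: /dweg/ → CCVC, /dlu/ → CCV, /a/ → V.

CCVC.CCV.V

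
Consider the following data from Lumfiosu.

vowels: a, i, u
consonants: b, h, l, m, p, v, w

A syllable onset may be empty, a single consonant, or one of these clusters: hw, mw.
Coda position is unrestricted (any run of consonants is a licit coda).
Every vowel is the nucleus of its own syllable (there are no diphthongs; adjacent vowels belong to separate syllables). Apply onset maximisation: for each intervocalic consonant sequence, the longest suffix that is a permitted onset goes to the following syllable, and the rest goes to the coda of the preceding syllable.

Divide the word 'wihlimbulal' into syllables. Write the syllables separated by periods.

Nuclei (vowels): i, i, u, a → 4 syllables.
/i…i/ gap (V1→V2): cluster /hl/ — the longest permitted-onset suffix is /l/; onset = /l/, preceding coda = /h/.
/i…u/ gap (V2→V3): /mb/ splits as /m/ + /b/ (/b/ is the longest suffix that is a licit onset).
/u…a/ gap (V3→V4): just /l/ — single C goes to the following onset.

wih.lim.bu.lal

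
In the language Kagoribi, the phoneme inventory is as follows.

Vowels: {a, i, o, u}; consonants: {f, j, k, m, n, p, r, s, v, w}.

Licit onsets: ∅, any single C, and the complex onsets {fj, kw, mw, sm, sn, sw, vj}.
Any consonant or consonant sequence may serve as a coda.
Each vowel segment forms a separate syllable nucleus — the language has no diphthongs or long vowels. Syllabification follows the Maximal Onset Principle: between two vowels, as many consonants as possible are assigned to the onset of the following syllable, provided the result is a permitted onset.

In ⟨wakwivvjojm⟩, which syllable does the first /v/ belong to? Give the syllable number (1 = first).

The vowels are a, i, o — 3 nuclei, so 3 syllables.
σ1/σ2 boundary: /kw/ — entire cluster is a permitted onset → onset /kw/, coda ∅.
σ2/σ3 boundary: /vvj/; trying suffixes from longest down, /vj/ is the first permitted one, so coda /v/ | onset /vj/.
Result: wa.kwiv.vjojm.
The first /v/ is in the coda of syllable 2 (/kwiv/).

2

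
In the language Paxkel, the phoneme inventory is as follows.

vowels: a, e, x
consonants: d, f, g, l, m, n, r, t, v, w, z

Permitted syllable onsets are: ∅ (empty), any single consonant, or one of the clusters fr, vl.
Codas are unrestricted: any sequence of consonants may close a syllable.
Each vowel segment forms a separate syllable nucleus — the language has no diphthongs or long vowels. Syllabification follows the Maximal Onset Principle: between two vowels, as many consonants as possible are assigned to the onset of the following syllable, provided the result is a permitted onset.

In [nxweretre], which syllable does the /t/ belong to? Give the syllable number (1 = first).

3

Vowels present: x, e, e, e; each is a nucleus, giving 4 syllables.
σ1/σ2 boundary: /w/ is a single consonant, so it becomes the next onset.
σ2/σ3 boundary: /r/ is a single consonant, so it becomes the next onset.
σ3/σ4 boundary: cluster /tr/ — the longest permitted-onset suffix is /r/; onset = /r/, preceding coda = /t/.
Putting it together: nx.we.ret.re.
The /t/ is in the coda of syllable 3 (/ret/).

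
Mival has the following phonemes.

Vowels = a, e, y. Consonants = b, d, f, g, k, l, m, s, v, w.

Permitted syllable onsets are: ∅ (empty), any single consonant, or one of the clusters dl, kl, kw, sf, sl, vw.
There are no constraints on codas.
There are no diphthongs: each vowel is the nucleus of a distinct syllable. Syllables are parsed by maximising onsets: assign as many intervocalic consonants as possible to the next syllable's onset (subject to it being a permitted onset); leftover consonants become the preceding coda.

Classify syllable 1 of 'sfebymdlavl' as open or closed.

The vowels are e, y, a — 3 nuclei, so 3 syllables.
Between /e/ (V1) and /y/ (V2): /b/ → onset of the next syllable (single consonants are always licit onsets).
Between /y/ (V2) and /a/ (V3): /mdl/ — longest licit onset from the right is /dl/, leaving /m/ as coda.
So the parse is sfe.bym.dlavl.
Syllable 1 is /sfe/; it ends in its nucleus with no coda, so it is open.

open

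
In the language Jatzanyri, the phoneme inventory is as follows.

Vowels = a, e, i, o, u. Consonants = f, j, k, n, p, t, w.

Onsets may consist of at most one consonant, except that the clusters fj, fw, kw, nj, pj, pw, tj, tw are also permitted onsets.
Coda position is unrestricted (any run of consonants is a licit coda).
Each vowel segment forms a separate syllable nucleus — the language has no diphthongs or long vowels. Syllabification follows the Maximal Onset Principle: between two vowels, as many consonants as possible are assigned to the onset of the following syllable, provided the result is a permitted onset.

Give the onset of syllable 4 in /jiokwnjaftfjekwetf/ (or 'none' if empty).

Nuclei (vowels): i, o, a, e, e → 5 syllables.
Between /i/ (V1) and /o/ (V2): no consonants, so the boundary falls immediately after /i/.
Between /o/ (V2) and /a/ (V3): /kwnj/; trying suffixes from longest down, /nj/ is the first permitted one, so coda /kw/ | onset /nj/.
Between /a/ (V3) and /e/ (V4): /ftfj/; trying suffixes from longest down, /fj/ is the first permitted one, so coda /ft/ | onset /fj/.
Between /e/ (V4) and /e/ (V5): /kw/ is a licit onset in full, so it all attaches to the next syllable.
So the parse is ji.okw.njaft.fje.kwetf.
Syllable 4 is /fje/: onset /fj/, nucleus /e/, coda ∅.

fj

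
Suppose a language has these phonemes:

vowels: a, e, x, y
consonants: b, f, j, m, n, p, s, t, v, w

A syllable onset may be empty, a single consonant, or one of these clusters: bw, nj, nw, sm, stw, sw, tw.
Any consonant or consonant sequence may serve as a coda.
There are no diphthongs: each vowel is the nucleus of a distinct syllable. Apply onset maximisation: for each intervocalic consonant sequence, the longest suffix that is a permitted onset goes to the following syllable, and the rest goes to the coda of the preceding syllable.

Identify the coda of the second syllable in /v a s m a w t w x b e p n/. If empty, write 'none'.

Nuclei (vowels): a, a, x, e → 4 syllables.
/a…a/ gap (V1→V2): cluster /sm/ — /sm/ is itself a permitted onset, so the whole cluster goes right; preceding coda = ∅.
/a…x/ gap (V2→V3): /wtw/ — longest licit onset from the right is /tw/, leaving /w/ as coda.
/x…e/ gap (V3→V4): just /b/ — single C goes to the following onset.
So the parse is va.smaw.twx.bepn.
Syllable 2 is /smaw/: onset /sm/, nucleus /a/, coda /w/.

w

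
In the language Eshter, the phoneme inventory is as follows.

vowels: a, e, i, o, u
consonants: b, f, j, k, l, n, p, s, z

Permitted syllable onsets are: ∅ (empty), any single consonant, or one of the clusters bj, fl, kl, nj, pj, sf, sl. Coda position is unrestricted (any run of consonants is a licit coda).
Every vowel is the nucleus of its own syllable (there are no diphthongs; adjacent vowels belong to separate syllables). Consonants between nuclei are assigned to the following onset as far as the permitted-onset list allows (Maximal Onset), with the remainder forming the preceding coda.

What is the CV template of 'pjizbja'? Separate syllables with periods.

Vowels present: i, a; each is a nucleus, giving 2 syllables.
σ1/σ2 boundary: /zbj/ — longest licit onset from the right is /bj/, leaving /z/ as coda.
Result: pjiz.bja.
Mapping each syllable to C/V: /pjiz/ → CCVC, /bja/ → CCV.

CCVC.CCV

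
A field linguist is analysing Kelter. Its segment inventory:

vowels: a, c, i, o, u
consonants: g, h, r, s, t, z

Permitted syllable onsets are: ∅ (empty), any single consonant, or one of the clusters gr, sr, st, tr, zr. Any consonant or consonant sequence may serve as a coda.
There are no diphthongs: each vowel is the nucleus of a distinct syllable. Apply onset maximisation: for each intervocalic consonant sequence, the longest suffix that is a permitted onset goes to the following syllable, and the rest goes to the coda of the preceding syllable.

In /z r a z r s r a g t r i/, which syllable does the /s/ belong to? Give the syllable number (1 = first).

2

Vowels present: a, a, i; each is a nucleus, giving 3 syllables.
/a…a/ gap (V1→V2): /zrsr/ — longest licit onset from the right is /sr/, leaving /zr/ as coda.
/a…i/ gap (V2→V3): /gtr/ — longest licit onset from the right is /tr/, leaving /g/ as coda.
Result: zrazr.srag.tri.
The /s/ is in the onset of syllable 2 (/srag/).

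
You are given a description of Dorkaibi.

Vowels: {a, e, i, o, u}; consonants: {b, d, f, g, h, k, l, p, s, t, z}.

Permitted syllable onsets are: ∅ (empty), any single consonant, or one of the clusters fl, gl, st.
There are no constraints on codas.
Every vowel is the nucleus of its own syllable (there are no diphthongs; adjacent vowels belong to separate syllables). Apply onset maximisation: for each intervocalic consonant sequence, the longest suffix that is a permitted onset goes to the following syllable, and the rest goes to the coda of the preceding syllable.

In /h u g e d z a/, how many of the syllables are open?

Vowels present: u, e, a; each is a nucleus, giving 3 syllables.
Between /u/ (V1) and /e/ (V2): just /g/ — single C goes to the following onset.
Between /e/ (V2) and /a/ (V3): /dz/ splits as /d/ + /z/ (/z/ is the longest suffix that is a licit onset).
Syllabification: hu.ged.za.
Classifying each syllable: /hu/ (open), /ged/ (closed), /za/ (open).
Open syllables: 2.

2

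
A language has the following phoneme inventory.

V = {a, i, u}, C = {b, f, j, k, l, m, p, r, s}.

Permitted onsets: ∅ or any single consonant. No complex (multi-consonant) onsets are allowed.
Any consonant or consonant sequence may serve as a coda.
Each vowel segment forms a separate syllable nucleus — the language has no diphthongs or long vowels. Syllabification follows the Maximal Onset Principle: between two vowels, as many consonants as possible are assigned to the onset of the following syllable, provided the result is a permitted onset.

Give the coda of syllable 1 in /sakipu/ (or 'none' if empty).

none

Vowels present: a, i, u; each is a nucleus, giving 3 syllables.
V1 /a/ – V2 /i/: /k/ → onset of the next syllable (single consonants are always licit onsets).
V2 /i/ – V3 /u/: /p/ → onset of the next syllable (single consonants are always licit onsets).
Result: sa.ki.pu.
Syllable 1 is /sa/: onset /s/, nucleus /a/, coda ∅.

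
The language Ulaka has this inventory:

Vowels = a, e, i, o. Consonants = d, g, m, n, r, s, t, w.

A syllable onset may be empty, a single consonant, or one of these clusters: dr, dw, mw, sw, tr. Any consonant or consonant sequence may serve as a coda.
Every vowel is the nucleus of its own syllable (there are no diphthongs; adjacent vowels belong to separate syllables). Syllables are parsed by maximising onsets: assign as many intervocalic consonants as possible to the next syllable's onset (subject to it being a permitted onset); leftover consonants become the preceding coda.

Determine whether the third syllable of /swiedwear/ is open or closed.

Nuclei (vowels): i, e, e, a → 4 syllables.
Between /i/ (V1) and /e/ (V2): nothing intervenes; syllable break is V.V.
Between /e/ (V2) and /e/ (V3): /dw/ — entire cluster is a permitted onset → onset /dw/, coda ∅.
Between /e/ (V3) and /a/ (V4): nothing intervenes; syllable break is V.V.
Putting it together: swi.e.dwe.ar.
Syllable 3 is /dwe/; it ends in its nucleus with no coda, so it is open.

open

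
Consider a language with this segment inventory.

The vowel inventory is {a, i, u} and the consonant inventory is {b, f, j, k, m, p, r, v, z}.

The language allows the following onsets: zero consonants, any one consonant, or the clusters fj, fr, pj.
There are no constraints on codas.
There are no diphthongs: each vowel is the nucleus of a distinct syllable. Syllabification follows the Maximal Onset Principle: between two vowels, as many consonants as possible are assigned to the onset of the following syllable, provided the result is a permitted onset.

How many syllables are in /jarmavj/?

2

The vowels are a, a — 2 nuclei, so 2 syllables.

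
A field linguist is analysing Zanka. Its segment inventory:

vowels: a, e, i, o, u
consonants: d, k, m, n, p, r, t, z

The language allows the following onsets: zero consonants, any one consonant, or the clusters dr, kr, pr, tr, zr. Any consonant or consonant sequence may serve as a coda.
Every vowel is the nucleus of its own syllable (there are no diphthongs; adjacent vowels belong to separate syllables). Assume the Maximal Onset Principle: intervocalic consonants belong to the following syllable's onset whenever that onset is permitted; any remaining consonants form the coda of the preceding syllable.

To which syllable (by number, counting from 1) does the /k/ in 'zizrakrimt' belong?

Vowels present: i, a, i; each is a nucleus, giving 3 syllables.
V1 /i/ – V2 /a/: /zr/ — entire cluster is a permitted onset → onset /zr/, coda ∅.
V2 /a/ – V3 /i/: /kr/ is a licit onset in full, so it all attaches to the next syllable.
Syllabification: zi.zra.krimt.
The /k/ is in the onset of syllable 3 (/krimt/).

3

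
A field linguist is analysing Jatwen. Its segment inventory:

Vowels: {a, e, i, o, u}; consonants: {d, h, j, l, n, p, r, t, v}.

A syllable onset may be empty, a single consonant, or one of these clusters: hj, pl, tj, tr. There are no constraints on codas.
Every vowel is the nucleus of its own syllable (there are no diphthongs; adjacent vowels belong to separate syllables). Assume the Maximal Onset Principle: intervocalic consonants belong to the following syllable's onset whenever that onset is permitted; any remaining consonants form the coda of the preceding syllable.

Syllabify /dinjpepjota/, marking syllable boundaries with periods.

The vowels are i, e, o, a — 4 nuclei, so 4 syllables.
σ1/σ2 boundary: cluster /njp/ — the longest permitted-onset suffix is /p/; onset = /p/, preceding coda = /nj/.
σ2/σ3 boundary: /pj/ splits as /p/ + /j/ (/j/ is the longest suffix that is a licit onset).
σ3/σ4 boundary: /t/ is a single consonant, so it becomes the next onset.

dinj.pep.jo.ta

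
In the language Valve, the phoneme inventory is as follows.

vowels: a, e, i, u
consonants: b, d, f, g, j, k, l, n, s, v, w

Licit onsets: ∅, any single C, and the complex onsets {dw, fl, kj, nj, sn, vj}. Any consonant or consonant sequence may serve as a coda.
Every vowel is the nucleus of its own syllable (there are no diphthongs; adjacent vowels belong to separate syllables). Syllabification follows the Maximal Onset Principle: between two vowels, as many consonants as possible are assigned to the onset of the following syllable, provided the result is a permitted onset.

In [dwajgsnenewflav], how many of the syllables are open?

1

Nuclei (vowels): a, e, e, a → 4 syllables.
σ1/σ2 boundary: /jgsn/ — longest licit onset from the right is /sn/, leaving /jg/ as coda.
σ2/σ3 boundary: /n/ is a single consonant, so it becomes the next onset.
σ3/σ4 boundary: cluster /wfl/ — the longest permitted-onset suffix is /fl/; onset = /fl/, preceding coda = /w/.
Result: dwajg.sne.new.flav.
Classifying each syllable: /dwajg/ (closed), /sne/ (open), /new/ (closed), /flav/ (closed).
Open syllables: 1.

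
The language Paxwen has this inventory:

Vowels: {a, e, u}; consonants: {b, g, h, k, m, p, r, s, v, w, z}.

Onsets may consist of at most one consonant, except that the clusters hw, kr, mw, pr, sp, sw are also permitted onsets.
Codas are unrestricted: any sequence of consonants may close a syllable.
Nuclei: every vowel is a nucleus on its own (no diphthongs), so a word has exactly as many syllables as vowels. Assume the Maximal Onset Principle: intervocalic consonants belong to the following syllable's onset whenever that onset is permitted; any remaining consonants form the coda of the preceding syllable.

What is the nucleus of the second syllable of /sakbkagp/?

a

The vowels are a, a — 2 nuclei, so 2 syllables.
The second nucleus (vowel 2 from the left) is /a/.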